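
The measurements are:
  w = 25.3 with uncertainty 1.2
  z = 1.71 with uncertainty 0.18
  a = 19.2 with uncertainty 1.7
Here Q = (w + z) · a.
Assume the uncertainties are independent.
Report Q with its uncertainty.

Let u = w + z = 27.0. δu = √(δw² + δz²) = √(1.44 + 0.0324) = 1.21, so δu/u = 0.0449.
Q is then a monomial in u, a:
δQ/Q = √((δu/u)² + (1·δa/a)²) = √(0.00202 + 0.00784) = 0.0993
Q = 519, so δQ = 0.0993 × 519 = 51.5.

519 ± 51.5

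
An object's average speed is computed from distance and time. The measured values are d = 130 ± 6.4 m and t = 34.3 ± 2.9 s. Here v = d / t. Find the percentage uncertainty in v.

Since v is a product/quotient, work with relative uncertainties:
  (1·δd/d)² = (1×0.0492)² = 0.00242;  (-1·δt/t)² = (-1×0.0845)² = 0.00715
δv/v = √(0.00957) = 0.0978

9.78%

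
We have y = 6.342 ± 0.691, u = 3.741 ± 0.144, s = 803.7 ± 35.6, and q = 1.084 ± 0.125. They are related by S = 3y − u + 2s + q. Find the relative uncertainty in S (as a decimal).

0.0439

Each term contributes (cᵢ δxᵢ)² to (δS)²:
  (3·δy)² = 4.30;  (δu)² = 0.0207;  (2·δs)² = 5070;  (δq)² = 0.0156
δS = √(5070) = 71.2
S = 1624, so δS/S = 71.2/1624 = 0.0439.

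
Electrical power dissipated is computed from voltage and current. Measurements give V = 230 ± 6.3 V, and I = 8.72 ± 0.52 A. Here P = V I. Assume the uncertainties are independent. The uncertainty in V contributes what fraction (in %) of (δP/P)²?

(δP/P)² = (1·δV/V)² + (1·δI/I)²
  V term: (1×0.0274)² = 0.000750
  I term: (1×0.0596)² = 0.00356
Total = 0.00431. Share from V = 0.000750/0.00431 = 0.174.

17.4%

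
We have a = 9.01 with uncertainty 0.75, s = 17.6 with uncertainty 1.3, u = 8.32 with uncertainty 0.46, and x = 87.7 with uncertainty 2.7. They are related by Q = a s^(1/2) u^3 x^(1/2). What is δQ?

Relative error in a monomial: (δQ/Q)² = Σ (nᵢ · δxᵢ/xᵢ)².
  (1·δa/a)² = (1×0.0832)² = 0.00693;  (½·δs/s)² = (0.5×0.0739)² = 0.00136;  (3·δu/u)² = (3×0.0553)² = 0.0275;  (½·δx/x)² = (0.5×0.0308)² = 0.000237
δQ/Q = √(0.0360) = 0.190
Q = 2.04e+05, so δQ = 0.190 × 2.04e+05 = 38700.

38700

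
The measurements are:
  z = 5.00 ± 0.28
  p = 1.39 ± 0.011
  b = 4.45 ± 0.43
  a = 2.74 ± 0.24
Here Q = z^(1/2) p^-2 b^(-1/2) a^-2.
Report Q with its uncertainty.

Since Q is a product/quotient, work with relative uncertainties:
  (½·δz/z)² = (0.5×0.0560)² = 0.000784;  (-2·δp/p)² = (-2×0.00791)² = 0.000251;  (−½·δb/b)² = (-0.5×0.0966)² = 0.00233;  (-2·δa/a)² = (-2×0.0876)² = 0.0307
δQ/Q = √(0.0341) = 0.185
Q = 0.0731, so δQ = 0.185 × 0.0731 = 0.0135.

0.0731 ± 0.0135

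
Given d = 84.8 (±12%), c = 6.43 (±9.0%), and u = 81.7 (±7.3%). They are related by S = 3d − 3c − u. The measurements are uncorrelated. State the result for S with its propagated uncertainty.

153 ± 31.2

Sums and differences: (δS)² = Σ (cᵢ δxᵢ)².
  (3·δd)² = 932;  (3·δc)² = 3.01;  (δu)² = 35.6
δS = √(971) = 31.2
S = 153.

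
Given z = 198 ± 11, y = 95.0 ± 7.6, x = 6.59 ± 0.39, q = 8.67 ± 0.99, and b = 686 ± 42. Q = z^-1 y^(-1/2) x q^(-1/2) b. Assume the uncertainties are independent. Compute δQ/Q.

Since Q is a product/quotient, work with relative uncertainties:
  (-1·δz/z)² = (-1×0.0556)² = 0.00309;  (−½·δy/y)² = (-0.5×0.0800)² = 0.00160;  (1·δx/x)² = (1×0.0592)² = 0.00350;  (−½·δq/q)² = (-0.5×0.114)² = 0.00326;  (1·δb/b)² = (1×0.0612)² = 0.00375
δQ/Q = √(0.0152) = 0.123

0.123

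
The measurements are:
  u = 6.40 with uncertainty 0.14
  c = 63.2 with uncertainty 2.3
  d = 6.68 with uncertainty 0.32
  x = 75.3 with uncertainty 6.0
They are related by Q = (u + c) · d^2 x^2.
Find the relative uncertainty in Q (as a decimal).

Let w = u + c = 69.6. δw = √(δu² + δc²) = √(0.0196 + 5.29) = 2.30, so δw/w = 0.0331.
Q is then a monomial in w, d, x:
δQ/Q = √((δw/w)² + (2·δd/d)² + (2·δx/x)²) = √(0.00110 + 0.00918 + 0.0254) = 0.189

0.189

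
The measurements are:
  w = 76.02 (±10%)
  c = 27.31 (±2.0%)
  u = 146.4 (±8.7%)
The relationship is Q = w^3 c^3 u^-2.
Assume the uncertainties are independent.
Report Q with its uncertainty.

(4.175 ± 1.47) × 10^5

Relative error in a monomial: (δQ/Q)² = Σ (nᵢ · δxᵢ/xᵢ)².
  (3·δw/w)² = (3×0.100)² = 0.0900;  (3·δc/c)² = (3×0.0200)² = 0.00360;  (-2·δu/u)² = (-2×0.0870)² = 0.0303
δQ/Q = √(0.124) = 0.352
Q = 417500, so δQ = 0.352 × 417500 = 1.47e+05.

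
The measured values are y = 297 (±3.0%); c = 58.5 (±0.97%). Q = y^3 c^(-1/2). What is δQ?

3.09e+05

For a monomial Q ∝ y^3, c^(-1/2), fractional errors add in quadrature:
  (3·δy/y)² = (3×0.0300)² = 0.00810;  (−½·δc/c)² = (-0.5×0.00970)² = 2.35e-05
δQ/Q = √(0.00812) = 0.0901
Q = 3.43e+06, so δQ = 0.0901 × 3.43e+06 = 3.09e+05.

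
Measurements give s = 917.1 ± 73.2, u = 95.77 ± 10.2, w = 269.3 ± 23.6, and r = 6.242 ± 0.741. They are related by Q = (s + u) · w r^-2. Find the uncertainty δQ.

1840

Let h = s + u = 1013. δh = √(δs² + δu²) = √(5360 + 104) = 73.9, so δh/h = 0.0730.
Q is then a monomial in h, w, r:
δQ/Q = √((δh/h)² + (1·δw/w)² + (-2·δr/r)²) = √(0.00532 + 0.00768 + 0.0564) = 0.263
Q = 7001, so δQ = 0.263 × 7001 = 1840.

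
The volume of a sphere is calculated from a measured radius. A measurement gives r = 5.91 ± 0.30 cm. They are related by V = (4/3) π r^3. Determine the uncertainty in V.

V is a product of powers, so relative uncertainties combine in quadrature:
  (3·δr/r)² = (3×0.0508)² = 0.0232
δV/V = √(0.0232) = 0.152
V = 865 cm^3, so δV = 0.152 × 865 = 132 cm^3.

132 cm^3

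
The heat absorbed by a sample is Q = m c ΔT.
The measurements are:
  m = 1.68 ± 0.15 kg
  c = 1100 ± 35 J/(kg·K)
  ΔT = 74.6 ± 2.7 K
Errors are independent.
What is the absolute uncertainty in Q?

14000 J

For a monomial Q ∝ m, c, ΔT, fractional errors add in quadrature:
  (1·δm/m)² = (1×0.0893)² = 0.00797;  (1·δc/c)² = (1×0.0318)² = 0.00101;  (1·δΔT/ΔT)² = (1×0.0362)² = 0.00131
δQ/Q = √(0.0103) = 0.101
Q = 1.38e+05 J, so δQ = 0.101 × 1.38e+05 = 14000 J.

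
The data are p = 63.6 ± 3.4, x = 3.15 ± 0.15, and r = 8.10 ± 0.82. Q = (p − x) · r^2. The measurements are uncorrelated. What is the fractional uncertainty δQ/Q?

0.210

Let u = p − x = 60.5. δu = √(δp² + δx²) = √(11.6 + 0.0225) = 3.40, so δu/u = 0.0563.
Q is then a monomial in u, r:
δQ/Q = √((δu/u)² + (2·δr/r)²) = √(0.00317 + 0.0410) = 0.210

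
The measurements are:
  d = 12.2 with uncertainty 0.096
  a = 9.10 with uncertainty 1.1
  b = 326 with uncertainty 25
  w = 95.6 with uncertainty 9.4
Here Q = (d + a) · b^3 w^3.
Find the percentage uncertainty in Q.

Let u = d + a = 21.3. δu = √(δd² + δa²) = √(0.00922 + 1.21) = 1.10, so δu/u = 0.0518.
Q is then a monomial in u, b, w:
δQ/Q = √((δu/u)² + (3·δb/b)² + (3·δw/w)²) = √(0.00269 + 0.0529 + 0.0870) = 0.378

37.8%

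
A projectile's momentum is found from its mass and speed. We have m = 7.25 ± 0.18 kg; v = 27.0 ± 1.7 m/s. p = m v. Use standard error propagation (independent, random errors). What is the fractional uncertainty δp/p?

Each factor contributes (exponent × relative error)² to (δp/p)²:
  (1·δm/m)² = (1×0.0248)² = 0.000616;  (1·δv/v)² = (1×0.0630)² = 0.00396
δp/p = √(0.00458) = 0.0677

0.0677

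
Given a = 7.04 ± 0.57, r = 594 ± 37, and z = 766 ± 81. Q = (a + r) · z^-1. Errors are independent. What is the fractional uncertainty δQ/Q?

0.122

Let u = a + r = 601. δu = √(δa² + δr²) = √(0.325 + 1370) = 37.0, so δu/u = 0.0616.
Q is then a monomial in u, z:
δQ/Q = √((δu/u)² + (-1·δz/z)²) = √(0.00379 + 0.0112) = 0.122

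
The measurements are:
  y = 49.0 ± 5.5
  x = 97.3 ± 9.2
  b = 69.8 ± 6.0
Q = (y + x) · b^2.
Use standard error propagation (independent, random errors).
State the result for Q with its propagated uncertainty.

Let u = y + x = 146. δu = √(δy² + δx²) = √(30.2 + 84.6) = 10.7, so δu/u = 0.0733.
Q is then a monomial in u, b:
δQ/Q = √((δu/u)² + (2·δb/b)²) = √(0.00537 + 0.0296) = 0.187
Q = 7.13e+05, so δQ = 0.187 × 7.13e+05 = 1.33e+05.

(7.13 ± 1.33) × 10^5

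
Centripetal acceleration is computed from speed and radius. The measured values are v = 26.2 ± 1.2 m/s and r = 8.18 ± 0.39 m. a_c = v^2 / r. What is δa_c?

8.67 m/s^2

Products/powers → add relative errors in quadrature, weighted by exponent:
  (2·δv/v)² = (2×0.0458)² = 0.00839;  (-1·δr/r)² = (-1×0.0477)² = 0.00227
δa_c/a_c = √(0.0107) = 0.103
a_c = 83.9 m/s^2, so δa_c = 0.103 × 83.9 = 8.67 m/s^2.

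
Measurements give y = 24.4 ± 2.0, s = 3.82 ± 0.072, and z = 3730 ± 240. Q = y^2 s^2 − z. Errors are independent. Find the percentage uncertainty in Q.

Let p = y^2·s^2 = 8690. δp/p = √((2·δy/y)² + (2·δs/s)²) = √(0.0269 + 0.00142) = 0.168, so δp = 1460.
Q = p − z: δQ = √(δp² + δz²) = √(2.14e+06 + 57600) = 1480
Q = 4960, so δQ/Q = 1480/4960 = 0.299.

29.9%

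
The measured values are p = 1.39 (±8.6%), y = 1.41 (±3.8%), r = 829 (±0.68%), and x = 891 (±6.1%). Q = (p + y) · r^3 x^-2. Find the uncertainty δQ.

Let u = p + y = 2.80. δu = √(δp² + δy²) = √(0.0143 + 0.00287) = 0.131, so δu/u = 0.0468.
Q is then a monomial in u, r, x:
δQ/Q = √((δu/u)² + (3·δr/r)² + (-2·δx/x)²) = √(0.00219 + 0.000416 + 0.0149) = 0.132
Q = 2010, so δQ = 0.132 × 2010 = 266.

266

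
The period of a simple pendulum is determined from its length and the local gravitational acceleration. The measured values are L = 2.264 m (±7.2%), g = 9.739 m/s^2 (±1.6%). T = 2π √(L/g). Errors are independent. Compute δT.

Since T is a product/quotient, work with relative uncertainties:
  (½·δL/L)² = (0.5×0.0720)² = 0.00130;  (−½·δg/g)² = (-0.5×0.0160)² = 6.4e-05
δT/T = √(0.00136) = 0.0369
T = 3.029 s, so δT = 0.0369 × 3.029 = 0.112 s.

0.112 s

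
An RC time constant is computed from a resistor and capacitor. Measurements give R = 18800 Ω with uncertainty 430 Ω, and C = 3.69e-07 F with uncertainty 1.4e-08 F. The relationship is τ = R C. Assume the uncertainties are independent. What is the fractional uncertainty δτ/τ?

For a monomial τ ∝ R, C, fractional errors add in quadrature:
  (1·δR/R)² = (1×0.0229)² = 0.000523;  (1·δC/C)² = (1×0.0379)² = 0.00144
δτ/τ = √(0.00196) = 0.0443

0.0443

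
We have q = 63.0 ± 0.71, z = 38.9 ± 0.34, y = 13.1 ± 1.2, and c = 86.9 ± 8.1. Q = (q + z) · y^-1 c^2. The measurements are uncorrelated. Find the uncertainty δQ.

12200

Let u = q + z = 102. δu = √(δq² + δz²) = √(0.504 + 0.116) = 0.787, so δu/u = 0.00773.
Q is then a monomial in u, y, c:
δQ/Q = √((δu/u)² + (-1·δy/y)² + (2·δc/c)²) = √(5.97e-05 + 0.00839 + 0.0348) = 0.208
Q = 58700, so δQ = 0.208 × 58700 = 12200.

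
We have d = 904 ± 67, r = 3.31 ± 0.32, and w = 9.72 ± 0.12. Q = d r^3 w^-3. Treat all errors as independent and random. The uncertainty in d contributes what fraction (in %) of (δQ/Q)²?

(δQ/Q)² = (1·δd/d)² + (3·δr/r)² + (-3·δw/w)²
  d term: (1×0.0741)² = 0.00549
  r term: (3×0.0967)² = 0.0841
  w term: (-3×0.0123)² = 0.00137
Total = 0.0910. Share from d = 0.00549/0.0910 = 0.0604.

6.04%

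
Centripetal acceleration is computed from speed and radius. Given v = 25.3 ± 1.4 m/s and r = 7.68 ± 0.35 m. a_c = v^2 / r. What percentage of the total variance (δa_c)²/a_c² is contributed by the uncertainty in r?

14.5%

(δa_c/a_c)² = (2·δv/v)² + (-1·δr/r)²
  v term: (2×0.0553)² = 0.0122
  r term: (-1×0.0456)² = 0.00208
Total = 0.0143. Share from r = 0.00208/0.0143 = 0.145.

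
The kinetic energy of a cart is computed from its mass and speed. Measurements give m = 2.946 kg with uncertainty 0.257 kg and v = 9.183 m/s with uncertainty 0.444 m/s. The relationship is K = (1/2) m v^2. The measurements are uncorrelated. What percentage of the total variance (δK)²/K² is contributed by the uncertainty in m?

(δK/K)² = (1·δm/m)² + (2·δv/v)²
  m term: (1×0.0872)² = 0.00761
  v term: (2×0.0484)² = 0.00935
Total = 0.0170. Share from m = 0.00761/0.0170 = 0.449.

44.9%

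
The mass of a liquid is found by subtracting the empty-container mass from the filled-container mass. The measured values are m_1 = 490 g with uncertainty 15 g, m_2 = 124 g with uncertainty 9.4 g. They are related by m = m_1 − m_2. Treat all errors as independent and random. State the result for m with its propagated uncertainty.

366 ± 17.7 g

Each term contributes (cᵢ δxᵢ)² to (δm)²:
  (δm_1)² = 225;  (δm_2)² = 88.4
δm = √(313) = 17.7 g
m = 366 g.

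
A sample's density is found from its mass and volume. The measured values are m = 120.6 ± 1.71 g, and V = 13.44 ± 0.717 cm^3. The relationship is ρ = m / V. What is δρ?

0.495 g/cm^3

Since ρ is a product/quotient, work with relative uncertainties:
  (1·δm/m)² = (1×0.0142)² = 0.000201;  (-1·δV/V)² = (-1×0.0533)² = 0.00285
δρ/ρ = √(0.00305) = 0.0552
ρ = 8.973 g/cm^3, so δρ = 0.0552 × 8.973 = 0.495 g/cm^3.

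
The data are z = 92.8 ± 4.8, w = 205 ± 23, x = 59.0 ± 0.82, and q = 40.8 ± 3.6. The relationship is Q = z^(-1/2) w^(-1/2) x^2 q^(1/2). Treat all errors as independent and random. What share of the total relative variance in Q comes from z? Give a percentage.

10.2%

(δQ/Q)² = (−½·δz/z)² + (−½·δw/w)² + (2·δx/x)² + (½·δq/q)²
  z term: (-0.5×0.0517)² = 0.000669
  w term: (-0.5×0.112)² = 0.00315
  x term: (2×0.0139)² = 0.000773
  q term: (0.5×0.0882)² = 0.00195
Total = 0.00653. Share from z = 0.000669/0.00653 = 0.102.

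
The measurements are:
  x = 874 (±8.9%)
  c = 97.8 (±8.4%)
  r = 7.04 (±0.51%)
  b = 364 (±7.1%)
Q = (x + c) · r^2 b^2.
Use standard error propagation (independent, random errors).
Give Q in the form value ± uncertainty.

Let u = x + c = 972. δu = √(δx² + δc²) = √(6050 + 67.5) = 78.2, so δu/u = 0.0805.
Q is then a monomial in u, r, b:
δQ/Q = √((δu/u)² + (2·δr/r)² + (2·δb/b)²) = √(0.00648 + 0.000104 + 0.0202) = 0.164
Q = 6.38e+09, so δQ = 0.164 × 6.38e+09 = 1.04e+09.

(6.38 ± 1.04) × 10^9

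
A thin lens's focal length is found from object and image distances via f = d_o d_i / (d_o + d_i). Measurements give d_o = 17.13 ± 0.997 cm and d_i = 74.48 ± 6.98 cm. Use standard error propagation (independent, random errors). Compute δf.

0.703 cm

∂f/∂d_o = (d_i/(d_o+d_i))² = 0.661;  ∂f/∂d_i = (d_o/(d_o+d_i))² = 0.0350
δf = √((∂f/∂d_o · δd_o)² + (∂f/∂d_i · δd_i)²) = √(0.434 + 0.0596) = 0.703 cm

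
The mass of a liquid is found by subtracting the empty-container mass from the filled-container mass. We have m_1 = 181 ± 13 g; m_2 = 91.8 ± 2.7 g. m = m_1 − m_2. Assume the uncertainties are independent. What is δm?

Absolute uncertainties add in quadrature for a linear combination:
  (δm_1)² = 169;  (δm_2)² = 7.29
δm = √(176) = 13.3 g

13.3 g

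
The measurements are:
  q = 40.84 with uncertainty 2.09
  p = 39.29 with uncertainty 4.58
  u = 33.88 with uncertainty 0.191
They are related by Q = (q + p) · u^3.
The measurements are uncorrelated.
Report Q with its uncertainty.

Let w = q + p = 80.13. δw = √(δq² + δp²) = √(4.37 + 21.0) = 5.03, so δw/w = 0.0628.
Q is then a monomial in w, u:
δQ/Q = √((δw/w)² + (3·δu/u)²) = √(0.00395 + 0.000286) = 0.0651
Q = 3.116e+06, so δQ = 0.0651 × 3.116e+06 = 2.03e+05.

(3.116 ± 0.203) × 10^6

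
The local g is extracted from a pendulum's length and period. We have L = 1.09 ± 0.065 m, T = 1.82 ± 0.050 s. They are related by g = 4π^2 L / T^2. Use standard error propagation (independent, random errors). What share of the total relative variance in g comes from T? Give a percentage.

(δg/g)² = (1·δL/L)² + (-2·δT/T)²
  L term: (1×0.0596)² = 0.00356
  T term: (-2×0.0275)² = 0.00302
Total = 0.00658. Share from T = 0.00302/0.00658 = 0.459.

45.9%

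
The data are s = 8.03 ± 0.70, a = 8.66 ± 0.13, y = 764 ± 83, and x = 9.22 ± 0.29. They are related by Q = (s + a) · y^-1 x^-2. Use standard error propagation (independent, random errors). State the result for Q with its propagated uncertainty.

Let u = s + a = 16.7. δu = √(δs² + δa²) = √(0.490 + 0.0169) = 0.712, so δu/u = 0.0427.
Q is then a monomial in u, y, x:
δQ/Q = √((δu/u)² + (-1·δy/y)² + (-2·δx/x)²) = √(0.00182 + 0.0118 + 0.00396) = 0.133
Q = 0.000257, so δQ = 0.133 × 0.000257 = 3.41e-05.

(2.57 ± 0.341) × 10^-4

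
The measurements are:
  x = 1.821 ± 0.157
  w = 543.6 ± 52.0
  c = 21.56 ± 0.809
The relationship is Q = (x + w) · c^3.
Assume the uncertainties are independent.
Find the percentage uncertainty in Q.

Let u = x + w = 545.4. δu = √(δx² + δw²) = √(0.0246 + 2700) = 52.0, so δu/u = 0.0953.
Q is then a monomial in u, c:
δQ/Q = √((δu/u)² + (3·δc/c)²) = √(0.00909 + 0.0127) = 0.148

14.8%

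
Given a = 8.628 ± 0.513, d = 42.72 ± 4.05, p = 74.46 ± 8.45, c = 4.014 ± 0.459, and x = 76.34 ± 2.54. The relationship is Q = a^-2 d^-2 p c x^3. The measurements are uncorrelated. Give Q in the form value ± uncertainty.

Each factor contributes (exponent × relative error)² to (δQ/Q)²:
  (-2·δa/a)² = (-2×0.0595)² = 0.0141;  (-2·δd/d)² = (-2×0.0948)² = 0.0360;  (1·δp/p)² = (1×0.113)² = 0.0129;  (1·δc/c)² = (1×0.114)² = 0.0131;  (3·δx/x)² = (3×0.0333)² = 0.00996
δQ/Q = √(0.0860) = 0.293
Q = 978.8, so δQ = 0.293 × 978.8 = 287.

978.8 ± 287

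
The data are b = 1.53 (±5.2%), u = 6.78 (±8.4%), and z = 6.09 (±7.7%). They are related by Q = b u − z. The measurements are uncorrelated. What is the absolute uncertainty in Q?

1.13

Let p = b·u = 10.4. δp/p = √((1·δb/b)² + (1·δu/u)²) = √(0.00270 + 0.00706) = 0.0988, so δp = 1.02.
Q = p − z: δQ = √(δp² + δz²) = √(1.05 + 0.220) = 1.13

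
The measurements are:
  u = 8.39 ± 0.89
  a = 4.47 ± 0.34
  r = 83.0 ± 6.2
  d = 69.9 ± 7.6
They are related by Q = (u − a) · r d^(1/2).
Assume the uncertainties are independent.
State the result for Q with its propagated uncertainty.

Let w = u − a = 3.92. δw = √(δu² + δa²) = √(0.792 + 0.116) = 0.953, so δw/w = 0.243.
Q is then a monomial in w, r, d:
δQ/Q = √((δw/w)² + (1·δr/r)² + (½·δd/d)²) = √(0.0591 + 0.00558 + 0.00296) = 0.260
Q = 2720, so δQ = 0.260 × 2720 = 707.

2720 ± 707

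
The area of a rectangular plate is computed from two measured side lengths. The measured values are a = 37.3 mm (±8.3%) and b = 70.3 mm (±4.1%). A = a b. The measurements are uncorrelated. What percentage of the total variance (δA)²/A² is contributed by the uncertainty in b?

(δA/A)² = (1·δa/a)² + (1·δb/b)²
  a term: (1×0.0830)² = 0.00689
  b term: (1×0.0410)² = 0.00168
Total = 0.00857. Share from b = 0.00168/0.00857 = 0.196.

19.6%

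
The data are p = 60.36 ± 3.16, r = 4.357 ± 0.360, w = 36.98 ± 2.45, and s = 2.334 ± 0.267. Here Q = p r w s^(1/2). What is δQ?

1950

Relative error in a monomial: (δQ/Q)² = Σ (nᵢ · δxᵢ/xᵢ)².
  (1·δp/p)² = (1×0.0524)² = 0.00274;  (1·δr/r)² = (1×0.0826)² = 0.00683;  (1·δw/w)² = (1×0.0663)² = 0.00439;  (½·δs/s)² = (0.5×0.114)² = 0.00327
δQ/Q = √(0.0172) = 0.131
Q = 14860, so δQ = 0.131 × 14860 = 1950.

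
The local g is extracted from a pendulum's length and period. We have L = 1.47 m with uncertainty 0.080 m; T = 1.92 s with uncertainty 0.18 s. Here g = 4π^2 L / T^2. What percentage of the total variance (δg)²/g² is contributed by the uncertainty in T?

(δg/g)² = (1·δL/L)² + (-2·δT/T)²
  L term: (1×0.0544)² = 0.00296
  T term: (-2×0.0938)² = 0.0352
Total = 0.0381. Share from T = 0.0352/0.0381 = 0.922.

92.2%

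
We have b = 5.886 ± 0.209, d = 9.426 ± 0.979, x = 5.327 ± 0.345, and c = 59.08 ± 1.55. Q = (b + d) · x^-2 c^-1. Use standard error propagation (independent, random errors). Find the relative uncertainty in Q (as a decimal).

0.147

Let u = b + d = 15.31. δu = √(δb² + δd²) = √(0.0437 + 0.958) = 1.00, so δu/u = 0.0654.
Q is then a monomial in u, x, c:
δQ/Q = √((δu/u)² + (-2·δx/x)² + (-1·δc/c)²) = √(0.00427 + 0.0168 + 0.000688) = 0.147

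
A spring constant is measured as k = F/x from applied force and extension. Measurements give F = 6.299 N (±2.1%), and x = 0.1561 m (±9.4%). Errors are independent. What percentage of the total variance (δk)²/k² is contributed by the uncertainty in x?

95.2%

(δk/k)² = (1·δF/F)² + (-1·δx/x)²
  F term: (1×0.0210)² = 0.000441
  x term: (-1×0.0940)² = 0.00884
Total = 0.00928. Share from x = 0.00884/0.00928 = 0.952.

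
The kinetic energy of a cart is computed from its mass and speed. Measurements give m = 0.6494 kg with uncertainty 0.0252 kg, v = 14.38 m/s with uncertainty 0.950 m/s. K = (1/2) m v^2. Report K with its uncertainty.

67.14 ± 9.25 J

Products/powers → add relative errors in quadrature, weighted by exponent:
  (1·δm/m)² = (1×0.0388)² = 0.00151;  (2·δv/v)² = (2×0.0661)² = 0.0175
δK/K = √(0.0190) = 0.138
K = 67.14 J, so δK = 0.138 × 67.14 = 9.25 J.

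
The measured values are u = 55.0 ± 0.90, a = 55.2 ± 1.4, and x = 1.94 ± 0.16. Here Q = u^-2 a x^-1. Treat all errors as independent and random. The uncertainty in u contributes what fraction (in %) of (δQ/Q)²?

12.6%

(δQ/Q)² = (-2·δu/u)² + (1·δa/a)² + (-1·δx/x)²
  u term: (-2×0.0164)² = 0.00107
  a term: (1×0.0254)² = 0.000643
  x term: (-1×0.0825)² = 0.00680
Total = 0.00852. Share from u = 0.00107/0.00852 = 0.126.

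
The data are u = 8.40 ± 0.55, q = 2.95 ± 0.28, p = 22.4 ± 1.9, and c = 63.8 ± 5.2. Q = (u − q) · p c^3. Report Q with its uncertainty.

Let w = u − q = 5.45. δw = √(δu² + δq²) = √(0.303 + 0.0784) = 0.617, so δw/w = 0.113.
Q is then a monomial in w, p, c:
δQ/Q = √((δw/w)² + (1·δp/p)² + (3·δc/c)²) = √(0.0128 + 0.00719 + 0.0598) = 0.282
Q = 3.17e+07, so δQ = 0.282 × 3.17e+07 = 8.96e+06.

(3.17 ± 0.896) × 10^7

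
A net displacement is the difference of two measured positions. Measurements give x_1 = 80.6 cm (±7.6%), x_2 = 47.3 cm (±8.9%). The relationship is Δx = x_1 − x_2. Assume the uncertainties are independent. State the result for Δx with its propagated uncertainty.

Each term contributes (cᵢ δxᵢ)² to (δΔx)²:
  (δx_1)² = 37.5;  (δx_2)² = 17.7
δΔx = √(55.2) = 7.43 cm
Δx = 33.3 cm.

33.3 ± 7.43 cm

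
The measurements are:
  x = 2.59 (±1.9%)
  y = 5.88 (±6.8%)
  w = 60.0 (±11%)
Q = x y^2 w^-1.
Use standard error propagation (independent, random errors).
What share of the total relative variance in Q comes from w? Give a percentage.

(δQ/Q)² = (1·δx/x)² + (2·δy/y)² + (-1·δw/w)²
  x term: (1×0.0190)² = 0.000361
  y term: (2×0.0680)² = 0.0185
  w term: (-1×0.110)² = 0.0121
Total = 0.0310. Share from w = 0.0121/0.0310 = 0.391.

39.1%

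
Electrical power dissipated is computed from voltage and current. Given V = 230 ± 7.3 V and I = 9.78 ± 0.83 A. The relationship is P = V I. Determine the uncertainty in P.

Since P is a product/quotient, work with relative uncertainties:
  (1·δV/V)² = (1×0.0317)² = 0.00101;  (1·δI/I)² = (1×0.0849)² = 0.00720
δP/P = √(0.00821) = 0.0906
P = 2250 W, so δP = 0.0906 × 2250 = 204 W.

204 W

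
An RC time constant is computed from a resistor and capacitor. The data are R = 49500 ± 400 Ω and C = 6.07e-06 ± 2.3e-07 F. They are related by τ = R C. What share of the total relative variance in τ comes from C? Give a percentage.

95.6%

(δτ/τ)² = (1·δR/R)² + (1·δC/C)²
  R term: (1×0.00808)² = 6.53e-05
  C term: (1×0.0379)² = 0.00144
Total = 0.00150. Share from C = 0.00144/0.00150 = 0.956.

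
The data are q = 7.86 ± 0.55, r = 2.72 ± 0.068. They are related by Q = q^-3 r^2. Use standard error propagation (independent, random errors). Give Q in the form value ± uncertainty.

0.0152 ± 0.00329

Since Q is a product/quotient, work with relative uncertainties:
  (-3·δq/q)² = (-3×0.0700)² = 0.0441;  (2·δr/r)² = (2×0.0250)² = 0.00250
δQ/Q = √(0.0466) = 0.216
Q = 0.0152, so δQ = 0.216 × 0.0152 = 0.00329.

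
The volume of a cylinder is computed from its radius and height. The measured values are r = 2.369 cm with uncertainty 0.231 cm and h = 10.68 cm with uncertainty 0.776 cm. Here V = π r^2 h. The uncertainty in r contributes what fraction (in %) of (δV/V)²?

87.8%

(δV/V)² = (2·δr/r)² + (1·δh/h)²
  r term: (2×0.0975)² = 0.0380
  h term: (1×0.0727)² = 0.00528
Total = 0.0433. Share from r = 0.0380/0.0433 = 0.878.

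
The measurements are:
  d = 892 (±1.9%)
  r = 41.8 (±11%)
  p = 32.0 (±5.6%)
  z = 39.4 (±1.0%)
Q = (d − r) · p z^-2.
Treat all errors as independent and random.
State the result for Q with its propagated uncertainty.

17.5 ± 1.10

Let u = d − r = 850. δu = √(δd² + δr²) = √(287 + 21.1) = 17.6, so δu/u = 0.0207.
Q is then a monomial in u, p, z:
δQ/Q = √((δu/u)² + (1·δp/p)² + (-2·δz/z)²) = √(0.000427 + 0.00314 + 0.000400) = 0.0629
Q = 17.5, so δQ = 0.0629 × 17.5 = 1.10.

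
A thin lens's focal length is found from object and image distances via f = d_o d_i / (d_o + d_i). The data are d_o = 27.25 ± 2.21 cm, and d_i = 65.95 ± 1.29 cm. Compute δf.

1.11 cm

∂f/∂d_o = (d_i/(d_o+d_i))² = 0.501;  ∂f/∂d_i = (d_o/(d_o+d_i))² = 0.0855
δf = √((∂f/∂d_o · δd_o)² + (∂f/∂d_i · δd_i)²) = √(1.22 + 0.0122) = 1.11 cm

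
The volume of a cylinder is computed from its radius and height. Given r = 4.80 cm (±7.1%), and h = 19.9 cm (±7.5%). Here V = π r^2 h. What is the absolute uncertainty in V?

231 cm^3

Since V is a product/quotient, work with relative uncertainties:
  (2·δr/r)² = (2×0.0710)² = 0.0202;  (1·δh/h)² = (1×0.0750)² = 0.00562
δV/V = √(0.0258) = 0.161
V = 1440 cm^3, so δV = 0.161 × 1440 = 231 cm^3.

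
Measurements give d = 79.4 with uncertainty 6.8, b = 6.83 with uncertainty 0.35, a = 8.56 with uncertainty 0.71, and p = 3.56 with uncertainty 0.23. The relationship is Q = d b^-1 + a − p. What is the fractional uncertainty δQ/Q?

Let w = d·b^-1 = 11.6. δw/w = √((1·δd/d)² + (-1·δb/b)²) = √(0.00733 + 0.00263) = 0.0998, so δw = 1.16.
Q = w + a − p: δQ = √(δw² + δa² + δp²) = √(1.35 + 0.504 + 0.0529) = 1.38
Q = 16.6, so δQ/Q = 1.38/16.6 = 0.0830.

0.0830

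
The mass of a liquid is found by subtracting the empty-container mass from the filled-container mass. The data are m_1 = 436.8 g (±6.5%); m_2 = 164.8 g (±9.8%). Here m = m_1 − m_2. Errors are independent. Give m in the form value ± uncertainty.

Absolute uncertainties add in quadrature for a linear combination:
  (δm_1)² = 806;  (δm_2)² = 261
δm = √(1070) = 32.7 g
m = 272.0 g.

272.0 ± 32.7 g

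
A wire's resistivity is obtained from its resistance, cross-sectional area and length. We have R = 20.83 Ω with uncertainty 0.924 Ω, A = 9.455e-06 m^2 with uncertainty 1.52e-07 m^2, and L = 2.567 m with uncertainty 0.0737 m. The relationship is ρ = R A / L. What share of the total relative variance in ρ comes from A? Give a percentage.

(δρ/ρ)² = (1·δR/R)² + (1·δA/A)² + (-1·δL/L)²
  R term: (1×0.0444)² = 0.00197
  A term: (1×0.0161)² = 0.000258
  L term: (-1×0.0287)² = 0.000824
Total = 0.00305. Share from A = 0.000258/0.00305 = 0.0847.

8.47%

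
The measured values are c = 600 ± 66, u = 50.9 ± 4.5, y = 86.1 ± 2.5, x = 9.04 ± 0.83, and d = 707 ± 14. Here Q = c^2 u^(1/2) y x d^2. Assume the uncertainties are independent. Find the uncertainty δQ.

2.47e+14

Products/powers → add relative errors in quadrature, weighted by exponent:
  (2·δc/c)² = (2×0.110)² = 0.0484;  (½·δu/u)² = (0.5×0.0884)² = 0.00195;  (1·δy/y)² = (1×0.0290)² = 0.000843;  (1·δx/x)² = (1×0.0918)² = 0.00843;  (2·δd/d)² = (2×0.0198)² = 0.00157
δQ/Q = √(0.0612) = 0.247
Q = 9.99e+14, so δQ = 0.247 × 9.99e+14 = 2.47e+14.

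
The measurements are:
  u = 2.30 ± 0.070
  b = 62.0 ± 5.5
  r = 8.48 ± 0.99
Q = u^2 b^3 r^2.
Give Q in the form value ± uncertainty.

(9.07 ± 3.26) × 10^7

Q is a product of powers, so relative uncertainties combine in quadrature:
  (2·δu/u)² = (2×0.0304)² = 0.00371;  (3·δb/b)² = (3×0.0887)² = 0.0708;  (2·δr/r)² = (2×0.117)² = 0.0545
δQ/Q = √(0.129) = 0.359
Q = 9.07e+07, so δQ = 0.359 × 9.07e+07 = 3.26e+07.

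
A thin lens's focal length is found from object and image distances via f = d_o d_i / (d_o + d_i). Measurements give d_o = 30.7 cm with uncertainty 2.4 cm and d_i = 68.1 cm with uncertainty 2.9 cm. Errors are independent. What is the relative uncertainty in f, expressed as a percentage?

∂f/∂d_o = (d_i/(d_o+d_i))² = 0.475;  ∂f/∂d_i = (d_o/(d_o+d_i))² = 0.0966
δf = √((∂f/∂d_o · δd_o)² + (∂f/∂d_i · δd_i)²) = √(1.30 + 0.0784) = 1.17 cm
f = 21.2 cm, so δf/f = 1.17/21.2 = 0.0555.

5.55%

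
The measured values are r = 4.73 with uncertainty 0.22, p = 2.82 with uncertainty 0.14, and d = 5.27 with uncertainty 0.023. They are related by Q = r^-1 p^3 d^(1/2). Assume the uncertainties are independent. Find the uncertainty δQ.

1.70

Q is a product of powers, so relative uncertainties combine in quadrature:
  (-1·δr/r)² = (-1×0.0465)² = 0.00216;  (3·δp/p)² = (3×0.0496)² = 0.0222;  (½·δd/d)² = (0.5×0.00436)² = 4.76e-06
δQ/Q = √(0.0244) = 0.156
Q = 10.9, so δQ = 0.156 × 10.9 = 1.70.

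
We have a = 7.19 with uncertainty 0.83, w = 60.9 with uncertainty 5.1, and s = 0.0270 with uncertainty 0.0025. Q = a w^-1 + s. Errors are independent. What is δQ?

0.0170

Let p = a·w^-1 = 0.118. δp/p = √((1·δa/a)² + (-1·δw/w)²) = √(0.0133 + 0.00701) = 0.143, so δp = 0.0168.
Q = p + s: δQ = √(δp² + δs²) = √(0.000283 + 6.25e-06) = 0.0170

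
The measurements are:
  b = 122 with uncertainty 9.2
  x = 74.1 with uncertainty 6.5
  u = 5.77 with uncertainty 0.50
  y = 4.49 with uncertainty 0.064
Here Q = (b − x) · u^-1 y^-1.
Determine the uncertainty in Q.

Let w = b − x = 47.9. δw = √(δb² + δx²) = √(84.6 + 42.2) = 11.3, so δw/w = 0.235.
Q is then a monomial in w, u, y:
δQ/Q = √((δw/w)² + (-1·δu/u)² + (-1·δy/y)²) = √(0.0553 + 0.00751 + 0.000203) = 0.251
Q = 1.85, so δQ = 0.251 × 1.85 = 0.464.

0.464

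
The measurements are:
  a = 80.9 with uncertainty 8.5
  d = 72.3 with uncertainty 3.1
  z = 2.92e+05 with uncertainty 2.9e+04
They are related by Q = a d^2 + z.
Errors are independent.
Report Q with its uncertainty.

Let p = a·d^2 = 4.23e+05. δp/p = √((1·δa/a)² + (2·δd/d)²) = √(0.0110 + 0.00735) = 0.136, so δp = 57400.
Q = p + z: δQ = √(δp² + δz²) = √(3.29e+09 + 8.41e+08) = 64300
Q = 7.15e+05.

(7.15 ± 0.643) × 10^5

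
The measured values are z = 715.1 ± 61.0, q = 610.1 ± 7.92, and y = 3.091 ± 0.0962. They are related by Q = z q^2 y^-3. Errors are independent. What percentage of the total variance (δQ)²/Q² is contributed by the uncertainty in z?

(δQ/Q)² = (1·δz/z)² + (2·δq/q)² + (-3·δy/y)²
  z term: (1×0.0853)² = 0.00728
  q term: (2×0.0130)² = 0.000674
  y term: (-3×0.0311)² = 0.00872
Total = 0.0167. Share from z = 0.00728/0.0167 = 0.437.

43.7%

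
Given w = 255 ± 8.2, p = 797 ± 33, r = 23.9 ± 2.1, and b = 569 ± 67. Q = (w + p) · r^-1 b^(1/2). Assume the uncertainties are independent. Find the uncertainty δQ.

116

Let u = w + p = 1050. δu = √(δw² + δp²) = √(67.2 + 1090) = 34.0, so δu/u = 0.0323.
Q is then a monomial in u, r, b:
δQ/Q = √((δu/u)² + (-1·δr/r)² + (½·δb/b)²) = √(0.00104 + 0.00772 + 0.00347) = 0.111
Q = 1050, so δQ = 0.111 × 1050 = 116.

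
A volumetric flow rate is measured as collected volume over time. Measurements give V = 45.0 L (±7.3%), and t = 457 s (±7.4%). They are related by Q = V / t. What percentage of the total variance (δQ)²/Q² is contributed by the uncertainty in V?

49.3%

(δQ/Q)² = (1·δV/V)² + (-1·δt/t)²
  V term: (1×0.0730)² = 0.00533
  t term: (-1×0.0740)² = 0.00548
Total = 0.0108. Share from V = 0.00533/0.0108 = 0.493.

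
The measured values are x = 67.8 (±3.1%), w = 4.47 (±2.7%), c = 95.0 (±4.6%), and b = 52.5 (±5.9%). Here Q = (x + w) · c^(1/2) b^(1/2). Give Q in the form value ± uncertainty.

5100 ± 242

Let u = x + w = 72.3. δu = √(δx² + δw²) = √(4.42 + 0.0146) = 2.11, so δu/u = 0.0291.
Q is then a monomial in u, c, b:
δQ/Q = √((δu/u)² + (½·δc/c)² + (½·δb/b)²) = √(0.000849 + 0.000529 + 0.000870) = 0.0474
Q = 5100, so δQ = 0.0474 × 5100 = 242.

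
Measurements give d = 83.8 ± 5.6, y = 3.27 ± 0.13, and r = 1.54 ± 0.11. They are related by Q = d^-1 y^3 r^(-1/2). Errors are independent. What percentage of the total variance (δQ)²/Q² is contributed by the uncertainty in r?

6.39%

(δQ/Q)² = (-1·δd/d)² + (3·δy/y)² + (−½·δr/r)²
  d term: (-1×0.0668)² = 0.00447
  y term: (3×0.0398)² = 0.0142
  r term: (-0.5×0.0714)² = 0.00128
Total = 0.0200. Share from r = 0.00128/0.0200 = 0.0639.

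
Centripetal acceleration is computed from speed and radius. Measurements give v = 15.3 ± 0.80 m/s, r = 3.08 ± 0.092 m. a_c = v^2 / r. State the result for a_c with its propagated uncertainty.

a_c is a product of powers, so relative uncertainties combine in quadrature:
  (2·δv/v)² = (2×0.0523)² = 0.0109;  (-1·δr/r)² = (-1×0.0299)² = 0.000892
δa_c/a_c = √(0.0118) = 0.109
a_c = 76.0 m/s^2, so δa_c = 0.109 × 76.0 = 8.27 m/s^2.

76.0 ± 8.27 m/s^2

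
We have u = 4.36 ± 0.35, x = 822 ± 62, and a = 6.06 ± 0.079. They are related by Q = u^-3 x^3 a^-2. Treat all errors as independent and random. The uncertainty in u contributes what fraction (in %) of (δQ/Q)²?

52.8%

(δQ/Q)² = (-3·δu/u)² + (3·δx/x)² + (-2·δa/a)²
  u term: (-3×0.0803)² = 0.0580
  x term: (3×0.0754)² = 0.0512
  a term: (-2×0.0130)² = 0.000680
Total = 0.110. Share from u = 0.0580/0.110 = 0.528.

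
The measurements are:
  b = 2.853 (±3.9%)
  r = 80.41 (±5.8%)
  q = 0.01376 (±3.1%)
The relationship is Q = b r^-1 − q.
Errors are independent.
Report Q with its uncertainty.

0.02172 ± 0.00252

Let p = b·r^-1 = 0.03548. δp/p = √((1·δb/b)² + (-1·δr/r)²) = √(0.00152 + 0.00336) = 0.0699, so δp = 0.00248.
Q = p − q: δQ = √(δp² + δq²) = √(6.15e-06 + 1.82e-07) = 0.00252
Q = 0.02172.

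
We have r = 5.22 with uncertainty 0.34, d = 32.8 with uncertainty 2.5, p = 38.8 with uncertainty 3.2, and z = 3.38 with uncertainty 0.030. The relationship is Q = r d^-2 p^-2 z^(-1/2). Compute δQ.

Q is a product of powers, so relative uncertainties combine in quadrature:
  (1·δr/r)² = (1×0.0651)² = 0.00424;  (-2·δd/d)² = (-2×0.0762)² = 0.0232;  (-2·δp/p)² = (-2×0.0825)² = 0.0272;  (−½·δz/z)² = (-0.5×0.00888)² = 1.97e-05
δQ/Q = √(0.0547) = 0.234
Q = 1.75e-06, so δQ = 0.234 × 1.75e-06 = 4.1e-07.

4.1e-07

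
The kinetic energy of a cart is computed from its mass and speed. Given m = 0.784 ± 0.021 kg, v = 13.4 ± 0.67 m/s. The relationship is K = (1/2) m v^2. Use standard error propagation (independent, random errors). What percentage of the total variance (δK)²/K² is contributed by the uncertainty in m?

6.69%

(δK/K)² = (1·δm/m)² + (2·δv/v)²
  m term: (1×0.0268)² = 0.000717
  v term: (2×0.0500)² = 0.0100
Total = 0.0107. Share from m = 0.000717/0.0107 = 0.0669.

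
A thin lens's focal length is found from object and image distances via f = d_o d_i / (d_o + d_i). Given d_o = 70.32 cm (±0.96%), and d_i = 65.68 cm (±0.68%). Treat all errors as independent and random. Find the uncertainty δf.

0.198 cm

∂f/∂d_o = (d_i/(d_o+d_i))² = 0.233;  ∂f/∂d_i = (d_o/(d_o+d_i))² = 0.267
δf = √((∂f/∂d_o · δd_o)² + (∂f/∂d_i · δd_i)²) = √(0.0248 + 0.0143) = 0.198 cm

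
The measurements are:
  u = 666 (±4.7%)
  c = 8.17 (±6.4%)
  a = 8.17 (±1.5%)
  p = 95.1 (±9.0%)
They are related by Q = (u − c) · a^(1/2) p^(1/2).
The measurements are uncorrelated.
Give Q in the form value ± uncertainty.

Let w = u − c = 658. δw = √(δu² + δc²) = √(980 + 0.273) = 31.3, so δw/w = 0.0476.
Q is then a monomial in w, a, p:
δQ/Q = √((δw/w)² + (½·δa/a)² + (½·δp/p)²) = √(0.00226 + 5.62e-05 + 0.00202) = 0.0659
Q = 18300, so δQ = 0.0659 × 18300 = 1210.

18300 ± 1210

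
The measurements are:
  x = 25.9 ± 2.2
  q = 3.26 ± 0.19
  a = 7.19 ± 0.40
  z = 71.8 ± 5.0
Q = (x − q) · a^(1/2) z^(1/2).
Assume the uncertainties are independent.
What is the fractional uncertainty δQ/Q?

Let u = x − q = 22.6. δu = √(δx² + δq²) = √(4.84 + 0.0361) = 2.21, so δu/u = 0.0975.
Q is then a monomial in u, a, z:
δQ/Q = √((δu/u)² + (½·δa/a)² + (½·δz/z)²) = √(0.00951 + 0.000774 + 0.00121) = 0.107

0.107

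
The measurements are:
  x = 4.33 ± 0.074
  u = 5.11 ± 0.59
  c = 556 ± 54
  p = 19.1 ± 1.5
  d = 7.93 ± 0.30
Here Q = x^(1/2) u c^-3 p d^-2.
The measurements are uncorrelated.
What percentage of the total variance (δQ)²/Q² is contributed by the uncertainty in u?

12.1%

(δQ/Q)² = (½·δx/x)² + (1·δu/u)² + (-3·δc/c)² + (1·δp/p)² + (-2·δd/d)²
  x term: (0.5×0.0171)² = 7.3e-05
  u term: (1×0.115)² = 0.0133
  c term: (-3×0.0971)² = 0.0849
  p term: (1×0.0785)² = 0.00617
  d term: (-2×0.0378)² = 0.00572
Total = 0.110. Share from u = 0.0133/0.110 = 0.121.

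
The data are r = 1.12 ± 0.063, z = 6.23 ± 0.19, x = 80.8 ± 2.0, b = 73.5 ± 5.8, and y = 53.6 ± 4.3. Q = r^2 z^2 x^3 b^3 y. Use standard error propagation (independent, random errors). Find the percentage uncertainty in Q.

For a monomial Q ∝ r^2, z^2, x^3, b^3, y, fractional errors add in quadrature:
  (2·δr/r)² = (2×0.0562)² = 0.0127;  (2·δz/z)² = (2×0.0305)² = 0.00372;  (3·δx/x)² = (3×0.0248)² = 0.00551;  (3·δb/b)² = (3×0.0789)² = 0.0560;  (1·δy/y)² = (1×0.0802)² = 0.00644
δQ/Q = √(0.0844) = 0.290

29.0%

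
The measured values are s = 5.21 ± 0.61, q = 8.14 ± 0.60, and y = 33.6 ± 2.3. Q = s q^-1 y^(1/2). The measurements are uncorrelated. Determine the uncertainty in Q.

0.529

Since Q is a product/quotient, work with relative uncertainties:
  (1·δs/s)² = (1×0.117)² = 0.0137;  (-1·δq/q)² = (-1×0.0737)² = 0.00543;  (½·δy/y)² = (0.5×0.0685)² = 0.00117
δQ/Q = √(0.0203) = 0.143
Q = 3.71, so δQ = 0.143 × 3.71 = 0.529.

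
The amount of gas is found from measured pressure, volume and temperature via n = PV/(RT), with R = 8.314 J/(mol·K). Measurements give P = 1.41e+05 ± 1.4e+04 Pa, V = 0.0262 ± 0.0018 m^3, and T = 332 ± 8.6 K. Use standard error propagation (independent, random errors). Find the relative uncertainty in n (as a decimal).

0.123

n is a product of powers, so relative uncertainties combine in quadrature:
  (1·δP/P)² = (1×0.0993)² = 0.00986;  (1·δV/V)² = (1×0.0687)² = 0.00472;  (-1·δT/T)² = (-1×0.0259)² = 0.000671
δn/n = √(0.0152) = 0.123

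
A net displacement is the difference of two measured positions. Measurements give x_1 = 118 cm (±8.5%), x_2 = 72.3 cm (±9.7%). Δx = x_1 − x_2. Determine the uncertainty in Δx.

12.2 cm

For a sum/difference, combine absolute errors in quadrature:
  (δx_1)² = 101;  (δx_2)² = 49.2
δΔx = √(150) = 12.2 cm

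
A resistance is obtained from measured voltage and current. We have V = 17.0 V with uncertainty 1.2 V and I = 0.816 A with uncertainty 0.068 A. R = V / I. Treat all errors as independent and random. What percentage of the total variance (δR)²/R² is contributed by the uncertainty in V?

(δR/R)² = (1·δV/V)² + (-1·δI/I)²
  V term: (1×0.0706)² = 0.00498
  I term: (-1×0.0833)² = 0.00694
Total = 0.0119. Share from V = 0.00498/0.0119 = 0.418.

41.8%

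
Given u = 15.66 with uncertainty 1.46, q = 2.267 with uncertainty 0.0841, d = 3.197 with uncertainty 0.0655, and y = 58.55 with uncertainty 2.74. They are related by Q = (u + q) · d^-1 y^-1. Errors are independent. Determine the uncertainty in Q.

0.00922

Let w = u + q = 17.93. δw = √(δu² + δq²) = √(2.13 + 0.00707) = 1.46, so δw/w = 0.0816.
Q is then a monomial in w, d, y:
δQ/Q = √((δw/w)² + (-1·δd/d)² + (-1·δy/y)²) = √(0.00665 + 0.000420 + 0.00219) = 0.0963
Q = 0.09577, so δQ = 0.0963 × 0.09577 = 0.00922.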